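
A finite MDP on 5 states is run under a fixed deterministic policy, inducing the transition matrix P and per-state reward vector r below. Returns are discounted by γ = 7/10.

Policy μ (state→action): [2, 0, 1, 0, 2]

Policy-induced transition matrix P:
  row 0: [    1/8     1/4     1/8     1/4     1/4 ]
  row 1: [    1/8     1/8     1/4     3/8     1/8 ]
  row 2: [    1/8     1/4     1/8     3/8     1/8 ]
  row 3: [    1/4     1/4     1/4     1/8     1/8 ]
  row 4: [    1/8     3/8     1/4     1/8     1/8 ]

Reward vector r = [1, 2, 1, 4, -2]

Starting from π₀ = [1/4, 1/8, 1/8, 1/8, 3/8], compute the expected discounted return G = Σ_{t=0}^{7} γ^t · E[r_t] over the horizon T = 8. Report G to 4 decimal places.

G = 3.6796

t=0: π = [0.2500, 0.1250, 0.1250, 0.1250, 0.3750], E[r] = 0.3750, γ^t·E[r] = 0.375000, running G = 0.375000
t=1: π = [0.1406, 0.2813, 0.2031, 0.2188, 0.1563], E[r] = 1.4688, γ^t·E[r] = 1.028125, running G = 1.403125
t=2: π = [0.1523, 0.2344, 0.2070, 0.2637, 0.1426], E[r] = 1.5977, γ^t·E[r] = 0.782852, running G = 2.185977
t=3: π = [0.1580, 0.2385, 0.2051, 0.2544, 0.1440], E[r] = 1.5696, γ^t·E[r] = 0.538366, running G = 2.724343
t=4: π = [0.1568, 0.2382, 0.2046, 0.2556, 0.1447], E[r] = 1.5709, γ^t·E[r] = 0.377171, running G = 3.101514
t=5: π = [0.1570, 0.2383, 0.2048, 0.2553, 0.1446], E[r] = 1.5704, γ^t·E[r] = 0.263942, running G = 3.365455
t=6: π = [0.1569, 0.2383, 0.2048, 0.2554, 0.1446], E[r] = 1.5706, γ^t·E[r] = 0.184784, running G = 3.550240
t=7: π = [0.1569, 0.2383, 0.2048, 0.2554, 0.1446], E[r] = 1.5706, γ^t·E[r] = 0.129345, running G = 3.679585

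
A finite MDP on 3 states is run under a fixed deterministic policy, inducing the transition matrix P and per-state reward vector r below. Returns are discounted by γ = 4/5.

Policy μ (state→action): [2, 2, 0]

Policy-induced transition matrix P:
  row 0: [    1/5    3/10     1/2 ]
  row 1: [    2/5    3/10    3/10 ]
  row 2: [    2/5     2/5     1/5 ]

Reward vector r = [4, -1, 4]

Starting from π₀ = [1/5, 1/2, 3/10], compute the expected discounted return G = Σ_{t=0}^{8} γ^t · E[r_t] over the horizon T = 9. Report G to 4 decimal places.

G = 9.2866

t=0: π = [0.2000, 0.5000, 0.3000], E[r] = 1.5000, γ^t·E[r] = 1.500000, running G = 1.500000
t=1: π = [0.3600, 0.3300, 0.3100], E[r] = 2.3500, γ^t·E[r] = 1.880000, running G = 3.380000
t=2: π = [0.3280, 0.3310, 0.3410], E[r] = 2.3450, γ^t·E[r] = 1.500800, running G = 4.880800
t=3: π = [0.3344, 0.3341, 0.3315], E[r] = 2.3295, γ^t·E[r] = 1.192704, running G = 6.073504
t=4: π = [0.3331, 0.3332, 0.3337], E[r] = 2.3343, γ^t·E[r] = 0.956109, running G = 7.029613
t=5: π = [0.3334, 0.3334, 0.3333], E[r] = 2.3331, γ^t·E[r] = 0.764522, running G = 7.794134
t=6: π = [0.3333, 0.3333, 0.3334], E[r] = 2.3334, γ^t·E[r] = 0.611680, running G = 8.405815
t=7: π = [0.3333, 0.3333, 0.3333], E[r] = 2.3333, γ^t·E[r] = 0.489334, running G = 8.895148
t=8: π = [0.3333, 0.3333, 0.3333], E[r] = 2.3333, γ^t·E[r] = 0.391469, running G = 9.286617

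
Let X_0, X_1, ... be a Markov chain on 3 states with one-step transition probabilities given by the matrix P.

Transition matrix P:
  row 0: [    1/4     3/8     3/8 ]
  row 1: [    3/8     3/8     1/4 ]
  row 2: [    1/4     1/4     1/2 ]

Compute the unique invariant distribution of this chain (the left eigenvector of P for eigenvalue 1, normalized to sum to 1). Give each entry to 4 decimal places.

π = [0.2909, 0.3273, 0.3818]

Balance equations π_j = Σ_i π_i·P[i][j]:
  π_0 = 1/4·π_0 + 3/8·π_1 + 1/4·π_2
  π_1 = 3/8·π_0 + 3/8·π_1 + 1/4·π_2
  normalize: π_0 + π_1 + π_2 = 1
Solving the linear system gives exactly π = [16/55, 18/55, 21/55].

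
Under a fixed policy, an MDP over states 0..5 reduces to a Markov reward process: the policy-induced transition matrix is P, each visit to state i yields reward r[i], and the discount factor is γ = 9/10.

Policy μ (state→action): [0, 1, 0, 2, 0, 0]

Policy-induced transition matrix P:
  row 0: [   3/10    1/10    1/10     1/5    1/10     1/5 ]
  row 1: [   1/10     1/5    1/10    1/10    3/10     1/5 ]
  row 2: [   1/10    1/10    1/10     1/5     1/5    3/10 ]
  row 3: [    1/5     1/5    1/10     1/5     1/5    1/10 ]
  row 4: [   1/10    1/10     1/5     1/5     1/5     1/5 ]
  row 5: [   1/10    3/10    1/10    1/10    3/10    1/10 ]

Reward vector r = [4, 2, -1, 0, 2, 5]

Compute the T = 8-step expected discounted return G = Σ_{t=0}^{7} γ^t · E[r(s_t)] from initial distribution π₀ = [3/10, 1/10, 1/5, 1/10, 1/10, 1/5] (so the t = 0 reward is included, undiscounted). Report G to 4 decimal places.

G = 12.5032

t=0: π = [0.3000, 0.1000, 0.2000, 0.1000, 0.1000, 0.2000], E[r] = 2.4000, γ^t·E[r] = 2.400000, running G = 2.400000
t=1: π = [0.1700, 0.1600, 0.1100, 0.1700, 0.2000, 0.1900], E[r] = 2.2400, γ^t·E[r] = 2.016000, running G = 4.416000
t=2: π = [0.1510, 0.1710, 0.1200, 0.1650, 0.2180, 0.1750], E[r] = 2.1370, γ^t·E[r] = 1.730970, running G = 6.146970
t=3: π = [0.1467, 0.1686, 0.1218, 0.1654, 0.2195, 0.1780], E[r] = 2.1312, γ^t·E[r] = 1.553645, running G = 7.700615
t=4: π = [0.1459, 0.1690, 0.1220, 0.1653, 0.2200, 0.1778], E[r] = 2.1288, γ^t·E[r] = 1.396673, running G = 9.097288
t=5: π = [0.1457, 0.1690, 0.1220, 0.1653, 0.2201, 0.1779], E[r] = 2.1284, γ^t·E[r] = 1.256812, running G = 10.354100
t=6: π = [0.1457, 0.1690, 0.1220, 0.1653, 0.2201, 0.1779], E[r] = 2.1283, γ^t·E[r] = 1.131085, running G = 11.485185
t=7: π = [0.1457, 0.1690, 0.1220, 0.1653, 0.2201, 0.1779], E[r] = 2.1283, γ^t·E[r] = 1.017969, running G = 12.503153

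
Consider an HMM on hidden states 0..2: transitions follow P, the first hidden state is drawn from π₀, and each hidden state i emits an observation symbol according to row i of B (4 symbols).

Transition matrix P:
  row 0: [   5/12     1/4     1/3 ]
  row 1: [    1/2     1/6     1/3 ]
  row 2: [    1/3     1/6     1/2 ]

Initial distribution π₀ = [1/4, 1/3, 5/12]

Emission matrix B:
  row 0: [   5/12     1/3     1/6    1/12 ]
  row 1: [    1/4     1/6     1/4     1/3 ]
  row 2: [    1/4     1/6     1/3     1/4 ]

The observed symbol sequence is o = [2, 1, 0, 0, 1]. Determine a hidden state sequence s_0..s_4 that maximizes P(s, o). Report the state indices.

t=0: δ = [4.167e-02, 8.333e-02, 1.389e-01]  (obs o_0=2)
t=1: δ = [1.543e-02, 3.858e-03, 1.157e-02]  ψ = [2, 2, 2]  (obs o_1=1)
t=2: δ = [2.679e-03, 9.645e-04, 1.447e-03]  ψ = [0, 0, 2]  (obs o_2=0)
t=3: δ = [4.651e-04, 1.674e-04, 2.233e-04]  ψ = [0, 0, 0]  (obs o_3=0)
t=4: δ = [6.460e-05, 1.938e-05, 2.584e-05]  ψ = [0, 0, 0]  (obs o_4=1)
backtrack: best end state = 0; path = [2, 0, 0, 0, 0]

path = [2, 0, 0, 0, 0]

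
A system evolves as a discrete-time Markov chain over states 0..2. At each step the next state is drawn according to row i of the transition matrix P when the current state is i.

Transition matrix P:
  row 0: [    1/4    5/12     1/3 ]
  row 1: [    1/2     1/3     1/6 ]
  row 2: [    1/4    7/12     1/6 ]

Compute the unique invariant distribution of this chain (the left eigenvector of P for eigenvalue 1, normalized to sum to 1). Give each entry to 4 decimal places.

Balance equations π_j = Σ_i π_i·P[i][j]:
  π_0 = 1/4·π_0 + 1/2·π_1 + 1/4·π_2
  π_1 = 5/12·π_0 + 1/3·π_1 + 7/12·π_2
  normalize: π_0 + π_1 + π_2 = 1
Solving the linear system gives exactly π = [11/31, 13/31, 7/31].

π = [0.3548, 0.4194, 0.2258]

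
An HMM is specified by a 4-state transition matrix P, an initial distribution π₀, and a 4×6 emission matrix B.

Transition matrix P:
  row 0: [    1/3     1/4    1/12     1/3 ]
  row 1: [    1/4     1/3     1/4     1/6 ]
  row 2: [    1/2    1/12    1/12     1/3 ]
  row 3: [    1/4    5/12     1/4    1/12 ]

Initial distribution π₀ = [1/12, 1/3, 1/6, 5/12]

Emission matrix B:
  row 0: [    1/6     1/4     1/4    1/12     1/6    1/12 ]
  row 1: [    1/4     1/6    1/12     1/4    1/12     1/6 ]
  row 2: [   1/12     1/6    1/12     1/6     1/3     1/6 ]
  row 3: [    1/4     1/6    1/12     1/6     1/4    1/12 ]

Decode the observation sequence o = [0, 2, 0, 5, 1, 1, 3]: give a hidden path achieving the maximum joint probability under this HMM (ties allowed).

path = [3, 0, 3, 2, 0, 3, 1]

t=0: δ = [1.389e-02, 8.333e-02, 1.389e-02, 1.042e-01]  (obs o_0=0)
t=1: δ = [6.510e-03, 3.617e-03, 2.170e-03, 1.157e-03]  ψ = [3, 3, 3, 1]  (obs o_1=2)
t=2: δ = [3.617e-04, 4.069e-04, 7.535e-05, 5.425e-04]  ψ = [0, 0, 1, 0]  (obs o_2=0)
t=3: δ = [1.130e-05, 3.768e-05, 2.261e-05, 1.005e-05]  ψ = [3, 3, 3, 0]  (obs o_3=5)
t=4: δ = [2.826e-06, 2.093e-06, 1.570e-06, 1.256e-06]  ψ = [2, 1, 1, 2]  (obs o_4=1)
t=5: δ = [2.355e-07, 1.177e-07, 8.721e-08, 1.570e-07]  ψ = [0, 0, 1, 0]  (obs o_5=1)
t=6: δ = [6.541e-09, 1.635e-08, 6.541e-09, 1.308e-08]  ψ = [0, 3, 3, 0]  (obs o_6=3)
backtrack: best end state = 1; path = [3, 0, 3, 2, 0, 3, 1]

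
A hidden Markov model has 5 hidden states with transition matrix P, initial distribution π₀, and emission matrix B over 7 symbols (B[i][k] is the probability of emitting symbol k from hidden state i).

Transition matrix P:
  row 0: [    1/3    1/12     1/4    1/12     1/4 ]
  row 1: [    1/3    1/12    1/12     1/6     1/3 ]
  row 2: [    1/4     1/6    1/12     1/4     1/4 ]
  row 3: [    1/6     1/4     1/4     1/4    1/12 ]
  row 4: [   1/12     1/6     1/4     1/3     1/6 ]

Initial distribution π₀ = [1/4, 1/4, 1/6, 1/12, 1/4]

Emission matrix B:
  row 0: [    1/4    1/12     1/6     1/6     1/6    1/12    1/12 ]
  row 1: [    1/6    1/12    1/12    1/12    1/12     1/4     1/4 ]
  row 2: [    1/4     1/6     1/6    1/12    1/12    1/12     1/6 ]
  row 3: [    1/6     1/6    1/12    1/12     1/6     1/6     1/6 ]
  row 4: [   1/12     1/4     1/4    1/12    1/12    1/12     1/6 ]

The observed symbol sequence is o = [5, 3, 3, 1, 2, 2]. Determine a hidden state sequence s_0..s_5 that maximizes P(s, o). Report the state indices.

t=0: δ = [2.083e-02, 6.250e-02, 1.389e-02, 1.389e-02, 2.083e-02]  (obs o_0=5)
t=1: δ = [3.472e-03, 4.340e-04, 4.340e-04, 8.681e-04, 1.736e-03]  ψ = [1, 1, 0, 1, 1]  (obs o_1=3)
t=2: δ = [1.929e-04, 2.411e-05, 7.234e-05, 4.823e-05, 7.234e-05]  ψ = [0, 0, 0, 4, 0]  (obs o_2=3)
t=3: δ = [5.358e-06, 1.340e-06, 8.038e-06, 4.019e-06, 1.206e-05]  ψ = [0, 0, 0, 4, 0]  (obs o_3=1)
t=4: δ = [3.349e-07, 1.674e-07, 5.023e-07, 3.349e-07, 5.023e-07]  ψ = [2, 4, 4, 4, 2]  (obs o_4=2)
t=5: δ = [2.093e-08, 6.977e-09, 2.093e-08, 1.395e-08, 3.140e-08]  ψ = [2, 2, 4, 4, 2]  (obs o_5=2)
backtrack: best end state = 4; path = [1, 0, 0, 4, 2, 4]

path = [1, 0, 0, 4, 2, 4]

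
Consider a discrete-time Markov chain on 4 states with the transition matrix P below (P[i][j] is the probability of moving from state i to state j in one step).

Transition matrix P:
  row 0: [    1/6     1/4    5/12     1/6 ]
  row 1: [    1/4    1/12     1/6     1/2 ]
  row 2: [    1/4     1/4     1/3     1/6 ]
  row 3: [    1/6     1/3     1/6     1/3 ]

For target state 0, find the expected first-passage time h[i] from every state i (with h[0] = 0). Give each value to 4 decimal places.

First-step conditioning: h[0] = 0; for i ≠ 0, h[i] = 1 + Σ_k P[i][k]·h[k].
  h[1] = 1 + 1/12·h[1] + 1/6·h[2] + 1/2·h[3]
  h[2] = 1 + 1/4·h[1] + 1/3·h[2] + 1/6·h[3]
  h[3] = 1 + 1/3·h[1] + 1/6·h[2] + 1/3·h[3]
Solving the 3×3 linear system over states ≠ 0 gives exactly h = [0, 105/23, 102/23, 225/46] (h[0] = 0 is the target).

h = [0.0000, 4.5652, 4.4348, 4.8913]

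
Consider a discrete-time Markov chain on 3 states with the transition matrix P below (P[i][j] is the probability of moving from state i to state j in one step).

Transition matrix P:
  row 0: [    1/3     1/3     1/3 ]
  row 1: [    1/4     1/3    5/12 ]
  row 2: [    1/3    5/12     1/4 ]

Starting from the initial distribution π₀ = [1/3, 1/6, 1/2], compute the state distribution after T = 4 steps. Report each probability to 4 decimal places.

t=0: π = [0.3333, 0.1667, 0.5000]
t=1: π = [0.3194, 0.3750, 0.3056]
t=2: π = [0.3021, 0.3588, 0.3391]
t=3: π = [0.3034, 0.3616, 0.3350]
t=4: π = [0.3032, 0.3612, 0.3356]

π = [0.3032, 0.3612, 0.3356]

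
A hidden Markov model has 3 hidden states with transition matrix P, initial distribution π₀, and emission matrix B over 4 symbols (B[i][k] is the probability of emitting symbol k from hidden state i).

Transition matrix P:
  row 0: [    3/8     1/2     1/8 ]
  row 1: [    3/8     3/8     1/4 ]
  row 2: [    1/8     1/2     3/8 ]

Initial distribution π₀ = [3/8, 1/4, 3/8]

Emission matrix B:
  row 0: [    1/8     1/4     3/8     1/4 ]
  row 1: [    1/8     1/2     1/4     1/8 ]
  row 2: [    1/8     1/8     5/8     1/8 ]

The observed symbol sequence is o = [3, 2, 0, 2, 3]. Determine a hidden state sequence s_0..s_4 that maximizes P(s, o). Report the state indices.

t=0: δ = [9.375e-02, 3.125e-02, 4.688e-02]  (obs o_0=3)
t=1: δ = [1.318e-02, 1.172e-02, 1.099e-02]  ψ = [0, 0, 2]  (obs o_1=2)
t=2: δ = [6.180e-04, 8.240e-04, 5.150e-04]  ψ = [0, 0, 2]  (obs o_2=0)
t=3: δ = [1.159e-04, 7.725e-05, 1.287e-04]  ψ = [1, 0, 1]  (obs o_3=2)
t=4: δ = [1.086e-05, 8.047e-06, 6.035e-06]  ψ = [0, 2, 2]  (obs o_4=3)
backtrack: best end state = 0; path = [0, 0, 1, 0, 0]

path = [0, 0, 1, 0, 0]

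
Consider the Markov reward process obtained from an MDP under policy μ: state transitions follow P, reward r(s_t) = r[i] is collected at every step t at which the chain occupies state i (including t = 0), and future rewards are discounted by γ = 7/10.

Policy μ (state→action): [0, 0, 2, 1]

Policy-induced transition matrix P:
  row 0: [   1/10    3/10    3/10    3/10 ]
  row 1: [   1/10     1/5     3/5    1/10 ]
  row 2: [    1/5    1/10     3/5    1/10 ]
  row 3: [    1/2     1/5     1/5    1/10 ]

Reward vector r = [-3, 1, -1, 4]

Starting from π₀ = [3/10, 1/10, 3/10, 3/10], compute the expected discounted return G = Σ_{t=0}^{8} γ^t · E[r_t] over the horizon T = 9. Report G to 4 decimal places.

t=0: π = [0.3000, 0.1000, 0.3000, 0.3000], E[r] = 0.1000, γ^t·E[r] = 0.100000, running G = 0.100000
t=1: π = [0.2500, 0.2000, 0.3900, 0.1600], E[r] = -0.3000, γ^t·E[r] = -0.210000, running G = -0.110000
t=2: π = [0.2030, 0.1860, 0.4610, 0.1500], E[r] = -0.2840, γ^t·E[r] = -0.139160, running G = -0.249160
t=3: π = [0.2061, 0.1742, 0.4791, 0.1406], E[r] = -0.3608, γ^t·E[r] = -0.123754, running G = -0.372914
t=4: π = [0.2042, 0.1727, 0.4819, 0.1412], E[r] = -0.3568, γ^t·E[r] = -0.085668, running G = -0.458582
t=5: π = [0.2047, 0.1722, 0.4823, 0.1408], E[r] = -0.3608, γ^t·E[r] = -0.060634, running G = -0.519216
t=6: π = [0.2046, 0.1722, 0.4823, 0.1409], E[r] = -0.3600, γ^t·E[r] = -0.042348, running G = -0.561565
t=7: π = [0.2046, 0.1722, 0.4823, 0.1409], E[r] = -0.3602, γ^t·E[r] = -0.029663, running G = -0.591227
t=8: π = [0.2046, 0.1722, 0.4823, 0.1409], E[r] = -0.3601, γ^t·E[r] = -0.020760, running G = -0.611987

G = -0.6120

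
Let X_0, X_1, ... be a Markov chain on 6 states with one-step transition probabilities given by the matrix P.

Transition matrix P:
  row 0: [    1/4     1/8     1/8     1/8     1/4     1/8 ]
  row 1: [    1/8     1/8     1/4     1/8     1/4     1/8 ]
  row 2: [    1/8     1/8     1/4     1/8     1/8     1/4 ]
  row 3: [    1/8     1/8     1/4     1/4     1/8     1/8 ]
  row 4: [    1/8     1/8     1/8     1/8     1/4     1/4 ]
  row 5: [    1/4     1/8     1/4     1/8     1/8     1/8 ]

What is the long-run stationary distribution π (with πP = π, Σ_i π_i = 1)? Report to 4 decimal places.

π = [0.1677, 0.1250, 0.2060, 0.1429, 0.1847, 0.1738]

Balance equations π_j = Σ_i π_i·P[i][j]:
  π_0 = 1/4·π_0 + 1/8·π_1 + 1/8·π_2 + 1/8·π_3 + 1/8·π_4 + 1/4·π_5
  π_1 = 1/8·π_0 + 1/8·π_1 + 1/8·π_2 + 1/8·π_3 + 1/8·π_4 + 1/8·π_5
  π_2 = 1/8·π_0 + 1/4·π_1 + 1/4·π_2 + 1/4·π_3 + 1/8·π_4 + 1/4·π_5
  π_3 = 1/8·π_0 + 1/8·π_1 + 1/8·π_2 + 1/4·π_3 + 1/8·π_4 + 1/8·π_5
  π_4 = 1/4·π_0 + 1/4·π_1 + 1/8·π_2 + 1/8·π_3 + 1/4·π_4 + 1/8·π_5
  normalize: π_0 + π_1 + π_2 + π_3 + π_4 + π_5 = 1
Solving the linear system gives exactly π = [601/3584, 1/8, 5167/25088, 1/7, 4633/25088, 89/512].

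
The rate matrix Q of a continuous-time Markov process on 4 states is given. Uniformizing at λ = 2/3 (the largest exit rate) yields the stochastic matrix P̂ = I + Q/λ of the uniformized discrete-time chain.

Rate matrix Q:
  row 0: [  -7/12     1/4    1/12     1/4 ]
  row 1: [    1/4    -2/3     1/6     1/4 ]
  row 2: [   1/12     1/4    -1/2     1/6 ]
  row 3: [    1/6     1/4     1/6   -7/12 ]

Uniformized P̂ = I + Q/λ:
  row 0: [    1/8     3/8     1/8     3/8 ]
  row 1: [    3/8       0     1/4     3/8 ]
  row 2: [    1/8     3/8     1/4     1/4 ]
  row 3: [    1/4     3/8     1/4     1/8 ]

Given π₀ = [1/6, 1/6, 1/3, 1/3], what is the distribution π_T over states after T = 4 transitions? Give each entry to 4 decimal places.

t=0: π = [0.1667, 0.1667, 0.3333, 0.3333]
t=1: π = [0.2083, 0.3125, 0.2292, 0.2500]
t=2: π = [0.2344, 0.2578, 0.2240, 0.2839]
t=3: π = [0.2249, 0.2783, 0.2207, 0.2760]
t=4: π = [0.2291, 0.2706, 0.2219, 0.2784]

π = [0.2291, 0.2706, 0.2219, 0.2784]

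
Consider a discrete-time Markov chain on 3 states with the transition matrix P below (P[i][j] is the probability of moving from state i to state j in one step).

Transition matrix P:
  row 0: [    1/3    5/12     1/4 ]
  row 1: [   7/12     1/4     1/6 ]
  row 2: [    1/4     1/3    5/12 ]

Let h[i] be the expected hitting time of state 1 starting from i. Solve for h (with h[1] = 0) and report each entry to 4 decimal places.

h = [2.5532, 0.0000, 2.8085]

First-step conditioning: h[1] = 0; for i ≠ 1, h[i] = 1 + Σ_k P[i][k]·h[k].
  h[0] = 1 + 1/3·h[0] + 1/4·h[2]
  h[2] = 1 + 1/4·h[0] + 5/12·h[2]
Solving the 2×2 linear system over states ≠ 1 gives exactly h = [120/47, 0, 132/47] (h[1] = 0 is the target).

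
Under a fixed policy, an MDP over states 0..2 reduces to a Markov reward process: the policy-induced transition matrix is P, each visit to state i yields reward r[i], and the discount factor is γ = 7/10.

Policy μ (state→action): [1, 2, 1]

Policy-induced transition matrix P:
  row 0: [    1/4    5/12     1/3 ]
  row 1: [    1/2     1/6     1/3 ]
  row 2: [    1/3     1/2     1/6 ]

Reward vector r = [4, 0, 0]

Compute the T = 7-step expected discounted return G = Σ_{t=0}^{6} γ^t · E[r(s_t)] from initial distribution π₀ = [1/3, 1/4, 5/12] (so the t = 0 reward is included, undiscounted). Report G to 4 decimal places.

t=0: π = [0.3333, 0.2500, 0.4167], E[r] = 1.3333, γ^t·E[r] = 1.333333, running G = 1.333333
t=1: π = [0.3472, 0.3889, 0.2639], E[r] = 1.3889, γ^t·E[r] = 0.972222, running G = 2.305556
t=2: π = [0.3692, 0.3414, 0.2894], E[r] = 1.4769, γ^t·E[r] = 0.723657, running G = 3.029213
t=3: π = [0.3595, 0.3554, 0.2851], E[r] = 1.4379, γ^t·E[r] = 0.493195, running G = 3.522408
t=4: π = [0.3626, 0.3516, 0.2858], E[r] = 1.4505, γ^t·E[r] = 0.348255, running G = 3.870662
t=5: π = [0.3617, 0.3526, 0.2857], E[r] = 1.4468, γ^t·E[r] = 0.243171, running G = 4.113833
t=6: π = [0.3620, 0.3523, 0.2857], E[r] = 1.4478, γ^t·E[r] = 0.170335, running G = 4.284168

G = 4.2842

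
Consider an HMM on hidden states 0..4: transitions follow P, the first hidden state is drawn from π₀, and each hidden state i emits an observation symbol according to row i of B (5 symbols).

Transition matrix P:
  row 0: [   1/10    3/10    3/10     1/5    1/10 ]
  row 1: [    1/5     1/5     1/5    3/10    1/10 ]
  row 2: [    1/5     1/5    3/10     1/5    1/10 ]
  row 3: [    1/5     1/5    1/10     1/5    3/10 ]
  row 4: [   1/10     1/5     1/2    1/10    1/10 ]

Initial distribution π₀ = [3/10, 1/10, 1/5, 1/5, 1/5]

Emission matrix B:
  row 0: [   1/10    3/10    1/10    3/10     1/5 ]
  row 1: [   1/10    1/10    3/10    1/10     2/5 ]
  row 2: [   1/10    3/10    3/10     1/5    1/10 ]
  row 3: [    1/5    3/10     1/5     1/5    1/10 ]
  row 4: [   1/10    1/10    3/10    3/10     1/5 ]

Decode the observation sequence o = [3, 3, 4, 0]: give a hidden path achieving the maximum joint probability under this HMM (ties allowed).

path = [4, 2, 1, 3]

t=0: δ = [9.000e-02, 1.000e-02, 4.000e-02, 4.000e-02, 6.000e-02]  (obs o_0=3)
t=1: δ = [2.700e-03, 2.700e-03, 6.000e-03, 3.600e-03, 3.600e-03]  ψ = [0, 0, 4, 0, 3]  (obs o_1=3)
t=2: δ = [2.400e-04, 4.800e-04, 1.800e-04, 1.200e-04, 2.160e-04]  ψ = [2, 2, 2, 2, 3]  (obs o_2=4)
t=3: δ = [9.600e-06, 9.600e-06, 1.080e-05, 2.880e-05, 4.800e-06]  ψ = [1, 1, 4, 1, 1]  (obs o_3=0)
backtrack: best end state = 3; path = [4, 2, 1, 3]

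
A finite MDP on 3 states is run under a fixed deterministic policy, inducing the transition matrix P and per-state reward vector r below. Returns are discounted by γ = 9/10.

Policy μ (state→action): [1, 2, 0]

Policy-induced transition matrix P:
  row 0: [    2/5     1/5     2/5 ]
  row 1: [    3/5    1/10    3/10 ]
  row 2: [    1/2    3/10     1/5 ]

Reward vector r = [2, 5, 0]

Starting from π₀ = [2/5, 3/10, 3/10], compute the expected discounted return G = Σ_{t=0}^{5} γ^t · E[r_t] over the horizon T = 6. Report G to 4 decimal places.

G = 9.6516

t=0: π = [0.4000, 0.3000, 0.3000], E[r] = 2.3000, γ^t·E[r] = 2.300000, running G = 2.300000
t=1: π = [0.4900, 0.2000, 0.3100], E[r] = 1.9800, γ^t·E[r] = 1.782000, running G = 4.082000
t=2: π = [0.4710, 0.2110, 0.3180], E[r] = 1.9970, γ^t·E[r] = 1.617570, running G = 5.699570
t=3: π = [0.4740, 0.2107, 0.3153], E[r] = 2.0015, γ^t·E[r] = 1.459094, running G = 7.158664
t=4: π = [0.4737, 0.2105, 0.3159], E[r] = 1.9996, γ^t·E[r] = 1.311964, running G = 8.470627
t=5: π = [0.4737, 0.2105, 0.3158], E[r] = 2.0001, γ^t·E[r] = 1.181017, running G = 9.651645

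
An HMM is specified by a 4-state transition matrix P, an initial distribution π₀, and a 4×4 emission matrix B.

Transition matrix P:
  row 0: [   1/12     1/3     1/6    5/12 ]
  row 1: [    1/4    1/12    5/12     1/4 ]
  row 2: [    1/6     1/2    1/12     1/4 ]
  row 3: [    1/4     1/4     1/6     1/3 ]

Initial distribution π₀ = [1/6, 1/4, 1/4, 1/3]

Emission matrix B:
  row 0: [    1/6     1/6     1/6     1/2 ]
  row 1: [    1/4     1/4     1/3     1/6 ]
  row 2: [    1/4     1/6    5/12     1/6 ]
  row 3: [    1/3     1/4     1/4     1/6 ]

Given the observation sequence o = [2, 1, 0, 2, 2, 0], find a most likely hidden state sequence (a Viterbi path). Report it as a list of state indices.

path = [2, 1, 2, 1, 2, 1]

t=0: δ = [2.778e-02, 8.333e-02, 1.042e-01, 8.333e-02]  (obs o_0=2)
t=1: δ = [3.472e-03, 1.302e-02, 5.787e-03, 6.944e-03]  ψ = [1, 2, 1, 3]  (obs o_1=1)
t=2: δ = [5.425e-04, 7.234e-04, 1.356e-03, 1.085e-03]  ψ = [1, 2, 1, 1]  (obs o_2=0)
t=3: δ = [4.521e-05, 2.261e-04, 1.256e-04, 9.042e-05]  ψ = [3, 2, 1, 3]  (obs o_3=2)
t=4: δ = [9.419e-06, 2.093e-05, 3.925e-05, 1.413e-05]  ψ = [1, 2, 1, 1]  (obs o_4=2)
t=5: δ = [1.090e-06, 4.906e-06, 2.180e-06, 3.270e-06]  ψ = [2, 2, 1, 2]  (obs o_5=0)
backtrack: best end state = 1; path = [2, 1, 2, 1, 2, 1]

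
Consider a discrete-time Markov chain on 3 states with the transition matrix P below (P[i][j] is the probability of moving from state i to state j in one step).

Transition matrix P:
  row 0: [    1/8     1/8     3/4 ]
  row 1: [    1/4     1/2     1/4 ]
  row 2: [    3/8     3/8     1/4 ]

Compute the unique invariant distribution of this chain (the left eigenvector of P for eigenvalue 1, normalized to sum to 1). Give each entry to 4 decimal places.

π = [0.2647, 0.3529, 0.3824]

Balance equations π_j = Σ_i π_i·P[i][j]:
  π_0 = 1/8·π_0 + 1/4·π_1 + 3/8·π_2
  π_1 = 1/8·π_0 + 1/2·π_1 + 3/8·π_2
  normalize: π_0 + π_1 + π_2 = 1
Solving the linear system gives exactly π = [9/34, 6/17, 13/34].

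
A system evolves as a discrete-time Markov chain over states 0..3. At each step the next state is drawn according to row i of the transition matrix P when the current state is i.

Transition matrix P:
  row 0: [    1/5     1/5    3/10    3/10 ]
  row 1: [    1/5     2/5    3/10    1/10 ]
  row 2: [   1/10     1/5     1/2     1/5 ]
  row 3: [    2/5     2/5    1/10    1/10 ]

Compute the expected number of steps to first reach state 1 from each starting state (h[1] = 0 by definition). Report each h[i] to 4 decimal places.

h = [4.0870, 0.0000, 4.1739, 3.3913]

First-step conditioning: h[1] = 0; for i ≠ 1, h[i] = 1 + Σ_k P[i][k]·h[k].
  h[0] = 1 + 1/5·h[0] + 3/10·h[2] + 3/10·h[3]
  h[2] = 1 + 1/10·h[0] + 1/2·h[2] + 1/5·h[3]
  h[3] = 1 + 2/5·h[0] + 1/10·h[2] + 1/10·h[3]
Solving the 3×3 linear system over states ≠ 1 gives exactly h = [94/23, 0, 96/23, 78/23] (h[1] = 0 is the target).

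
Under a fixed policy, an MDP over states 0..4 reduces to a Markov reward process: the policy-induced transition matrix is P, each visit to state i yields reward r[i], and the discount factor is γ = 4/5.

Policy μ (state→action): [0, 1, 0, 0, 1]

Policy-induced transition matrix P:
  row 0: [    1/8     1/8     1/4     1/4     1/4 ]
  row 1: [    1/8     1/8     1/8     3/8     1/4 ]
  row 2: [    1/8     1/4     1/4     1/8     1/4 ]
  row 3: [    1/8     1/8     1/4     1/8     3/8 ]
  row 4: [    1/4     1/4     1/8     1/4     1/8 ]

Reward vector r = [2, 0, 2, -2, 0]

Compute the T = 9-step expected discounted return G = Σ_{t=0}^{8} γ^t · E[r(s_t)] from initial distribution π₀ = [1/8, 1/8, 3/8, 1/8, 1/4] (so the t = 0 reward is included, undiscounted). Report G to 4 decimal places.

t=0: π = [0.1250, 0.1250, 0.3750, 0.1250, 0.2500], E[r] = 0.7500, γ^t·E[r] = 0.750000, running G = 0.750000
t=1: π = [0.1563, 0.2031, 0.2031, 0.2031, 0.2344], E[r] = 0.3125, γ^t·E[r] = 0.250000, running G = 1.000000
t=2: π = [0.1543, 0.1797, 0.1953, 0.2246, 0.2461], E[r] = 0.2500, γ^t·E[r] = 0.160000, running G = 1.160000
t=3: π = [0.1558, 0.1802, 0.1968, 0.2200, 0.2473], E[r] = 0.2651, γ^t·E[r] = 0.135750, running G = 1.295750
t=4: π = [0.1559, 0.1805, 0.1966, 0.2204, 0.2466], E[r] = 0.2641, γ^t·E[r] = 0.108175, running G = 1.403925
t=5: π = [0.1558, 0.1804, 0.1966, 0.2204, 0.2467], E[r] = 0.2640, γ^t·E[r] = 0.086505, running G = 1.490430
t=6: π = [0.1558, 0.1804, 0.1966, 0.2204, 0.2467], E[r] = 0.2641, γ^t·E[r] = 0.069224, running G = 1.559654
t=7: π = [0.1558, 0.1804, 0.1966, 0.2204, 0.2467], E[r] = 0.2640, γ^t·E[r] = 0.055375, running G = 1.615028
t=8: π = [0.1558, 0.1804, 0.1966, 0.2204, 0.2467], E[r] = 0.2641, γ^t·E[r] = 0.044300, running G = 1.659329

G = 1.6593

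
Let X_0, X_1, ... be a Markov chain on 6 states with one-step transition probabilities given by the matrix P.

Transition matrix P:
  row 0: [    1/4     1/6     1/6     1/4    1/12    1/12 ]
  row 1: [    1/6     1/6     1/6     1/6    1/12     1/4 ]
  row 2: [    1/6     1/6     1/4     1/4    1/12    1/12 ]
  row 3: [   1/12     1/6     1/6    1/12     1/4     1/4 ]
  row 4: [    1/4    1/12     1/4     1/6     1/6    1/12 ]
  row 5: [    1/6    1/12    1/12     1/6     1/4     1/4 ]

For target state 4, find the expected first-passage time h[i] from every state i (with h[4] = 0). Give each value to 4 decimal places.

h = [6.9758, 6.8629, 6.9758, 5.7984, 0.0000, 5.7097]

First-step conditioning: h[4] = 0; for i ≠ 4, h[i] = 1 + Σ_k P[i][k]·h[k].
  h[0] = 1 + 1/4·h[0] + 1/6·h[1] + 1/6·h[2] + 1/4·h[3] + 1/12·h[5]
  h[1] = 1 + 1/6·h[0] + 1/6·h[1] + 1/6·h[2] + 1/6·h[3] + 1/4·h[5]
  h[2] = 1 + 1/6·h[0] + 1/6·h[1] + 1/4·h[2] + 1/4·h[3] + 1/12·h[5]
  h[3] = 1 + 1/12·h[0] + 1/6·h[1] + 1/6·h[2] + 1/12·h[3] + 1/4·h[5]
  h[5] = 1 + 1/6·h[0] + 1/12·h[1] + 1/12·h[2] + 1/6·h[3] + 1/4·h[5]
Solving the 5×5 linear system over states ≠ 4 gives exactly h = [865/124, 851/124, 865/124, 719/124, 0, 177/31] (h[4] = 0 is the target).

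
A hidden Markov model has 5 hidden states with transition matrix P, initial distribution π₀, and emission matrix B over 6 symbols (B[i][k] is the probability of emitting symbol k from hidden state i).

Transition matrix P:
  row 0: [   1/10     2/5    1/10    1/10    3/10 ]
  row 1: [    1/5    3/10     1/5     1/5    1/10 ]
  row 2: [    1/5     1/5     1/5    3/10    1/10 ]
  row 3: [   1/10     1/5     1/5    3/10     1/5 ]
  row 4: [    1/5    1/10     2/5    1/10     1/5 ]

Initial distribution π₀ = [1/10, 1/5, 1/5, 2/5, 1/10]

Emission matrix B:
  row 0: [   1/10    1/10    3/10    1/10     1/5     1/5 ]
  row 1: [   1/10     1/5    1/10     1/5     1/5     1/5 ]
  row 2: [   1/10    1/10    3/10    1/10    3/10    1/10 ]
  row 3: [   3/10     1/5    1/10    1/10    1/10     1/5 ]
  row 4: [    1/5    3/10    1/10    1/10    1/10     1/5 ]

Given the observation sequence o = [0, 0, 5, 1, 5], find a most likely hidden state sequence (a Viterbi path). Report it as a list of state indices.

path = [3, 3, 3, 3, 3]

t=0: δ = [1.000e-02, 2.000e-02, 2.000e-02, 1.200e-01, 2.000e-02]  (obs o_0=0)
t=1: δ = [1.200e-03, 2.400e-03, 2.400e-03, 1.080e-02, 4.800e-03]  ψ = [3, 3, 3, 3, 3]  (obs o_1=0)
t=2: δ = [2.160e-04, 4.320e-04, 2.160e-04, 6.480e-04, 4.320e-04]  ψ = [3, 3, 3, 3, 3]  (obs o_2=5)
t=3: δ = [8.640e-06, 2.592e-05, 1.728e-05, 3.888e-05, 3.888e-05]  ψ = [1, 1, 4, 3, 3]  (obs o_3=1)
t=4: δ = [1.555e-06, 1.555e-06, 1.555e-06, 2.333e-06, 1.555e-06]  ψ = [4, 1, 4, 3, 3]  (obs o_4=5)
backtrack: best end state = 3; path = [3, 3, 3, 3, 3]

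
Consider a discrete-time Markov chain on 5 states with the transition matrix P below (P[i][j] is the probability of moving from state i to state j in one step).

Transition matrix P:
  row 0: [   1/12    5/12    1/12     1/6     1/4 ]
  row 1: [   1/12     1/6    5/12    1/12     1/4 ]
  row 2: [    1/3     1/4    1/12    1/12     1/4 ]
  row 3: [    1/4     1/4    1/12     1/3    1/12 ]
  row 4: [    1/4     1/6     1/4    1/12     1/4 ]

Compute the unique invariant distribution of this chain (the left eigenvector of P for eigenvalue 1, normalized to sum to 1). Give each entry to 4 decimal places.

π = [0.1940, 0.2431, 0.2023, 0.1327, 0.2279]

Balance equations π_j = Σ_i π_i·P[i][j]:
  π_0 = 1/12·π_0 + 1/12·π_1 + 1/3·π_2 + 1/4·π_3 + 1/4·π_4
  π_1 = 5/12·π_0 + 1/6·π_1 + 1/4·π_2 + 1/4·π_3 + 1/6·π_4
  π_2 = 1/12·π_0 + 5/12·π_1 + 1/12·π_2 + 1/12·π_3 + 1/4·π_4
  π_3 = 1/6·π_0 + 1/12·π_1 + 1/12·π_2 + 1/3·π_3 + 1/12·π_4
  normalize: π_0 + π_1 + π_2 + π_3 + π_4 = 1
Solving the linear system gives exactly π = [2119/10922, 2655/10922, 1105/5461, 1449/10922, 2489/10922].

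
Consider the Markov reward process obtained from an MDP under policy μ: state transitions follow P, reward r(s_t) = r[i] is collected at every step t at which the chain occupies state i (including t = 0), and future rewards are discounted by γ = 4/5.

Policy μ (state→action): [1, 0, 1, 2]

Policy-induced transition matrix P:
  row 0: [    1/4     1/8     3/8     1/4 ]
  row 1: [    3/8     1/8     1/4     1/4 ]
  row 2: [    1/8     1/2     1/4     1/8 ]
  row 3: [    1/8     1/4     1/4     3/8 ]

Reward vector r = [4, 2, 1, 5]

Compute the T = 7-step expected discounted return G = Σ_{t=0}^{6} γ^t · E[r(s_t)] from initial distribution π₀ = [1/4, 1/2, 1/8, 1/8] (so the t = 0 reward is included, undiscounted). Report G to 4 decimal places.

t=0: π = [0.2500, 0.5000, 0.1250, 0.1250], E[r] = 2.7500, γ^t·E[r] = 2.750000, running G = 2.750000
t=1: π = [0.2813, 0.1875, 0.2813, 0.2500], E[r] = 3.0313, γ^t·E[r] = 2.425000, running G = 5.175000
t=2: π = [0.2070, 0.2617, 0.2852, 0.2461], E[r] = 2.8672, γ^t·E[r] = 1.835000, running G = 7.010000
t=3: π = [0.2163, 0.2627, 0.2759, 0.2451], E[r] = 2.8921, γ^t·E[r] = 1.480750, running G = 8.490750
t=4: π = [0.2177, 0.2591, 0.2770, 0.2462], E[r] = 2.8969, γ^t·E[r] = 1.186550, running G = 9.677300
t=5: π = [0.2170, 0.2597, 0.2772, 0.2461], E[r] = 2.8952, γ^t·E[r] = 0.948693, running G = 10.625993
t=6: π = [0.2170, 0.2597, 0.2771, 0.2461], E[r] = 2.8953, γ^t·E[r] = 0.758986, running G = 11.384978

G = 11.3850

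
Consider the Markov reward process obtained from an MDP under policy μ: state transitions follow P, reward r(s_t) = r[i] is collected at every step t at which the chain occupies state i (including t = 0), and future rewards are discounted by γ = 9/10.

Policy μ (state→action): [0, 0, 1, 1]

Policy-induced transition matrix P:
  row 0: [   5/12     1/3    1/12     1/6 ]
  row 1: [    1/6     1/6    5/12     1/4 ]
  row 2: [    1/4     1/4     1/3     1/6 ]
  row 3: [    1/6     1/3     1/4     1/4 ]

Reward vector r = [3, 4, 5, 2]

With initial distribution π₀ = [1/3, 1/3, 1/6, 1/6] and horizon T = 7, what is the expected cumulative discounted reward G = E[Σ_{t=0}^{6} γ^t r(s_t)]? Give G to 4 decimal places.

G = 18.6959

t=0: π = [0.3333, 0.3333, 0.1667, 0.1667], E[r] = 3.5000, γ^t·E[r] = 3.500000, running G = 3.500000
t=1: π = [0.2639, 0.2639, 0.2639, 0.2083], E[r] = 3.5833, γ^t·E[r] = 3.225000, running G = 6.725000
t=2: π = [0.2546, 0.2674, 0.2720, 0.2060], E[r] = 3.6053, γ^t·E[r] = 2.920313, running G = 9.645313
t=3: π = [0.2530, 0.2661, 0.2748, 0.2061], E[r] = 3.6096, γ^t·E[r] = 2.631375, running G = 12.276688
t=4: π = [0.2528, 0.2661, 0.2751, 0.2060], E[r] = 3.6102, γ^t·E[r] = 2.368675, running G = 14.645363
t=5: π = [0.2528, 0.2661, 0.2751, 0.2060], E[r] = 3.6103, γ^t·E[r] = 2.131861, running G = 16.777223
t=6: π = [0.2528, 0.2661, 0.2751, 0.2060], E[r] = 3.6103, γ^t·E[r] = 1.918680, running G = 18.695903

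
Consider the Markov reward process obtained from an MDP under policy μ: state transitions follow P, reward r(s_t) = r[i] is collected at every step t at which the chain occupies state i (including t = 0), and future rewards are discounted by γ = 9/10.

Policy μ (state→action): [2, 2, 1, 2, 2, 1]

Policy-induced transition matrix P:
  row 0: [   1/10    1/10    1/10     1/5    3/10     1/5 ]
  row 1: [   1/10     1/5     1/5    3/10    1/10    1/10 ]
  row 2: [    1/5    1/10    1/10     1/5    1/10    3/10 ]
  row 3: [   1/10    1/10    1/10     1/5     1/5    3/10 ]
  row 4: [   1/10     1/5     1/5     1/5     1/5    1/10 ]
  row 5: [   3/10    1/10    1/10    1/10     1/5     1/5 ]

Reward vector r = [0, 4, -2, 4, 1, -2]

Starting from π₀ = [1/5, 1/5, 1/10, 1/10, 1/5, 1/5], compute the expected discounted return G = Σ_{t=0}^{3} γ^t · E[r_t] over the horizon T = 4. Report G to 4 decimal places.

G = 2.8956

t=0: π = [0.2000, 0.2000, 0.1000, 0.1000, 0.2000, 0.2000], E[r] = 0.8000, γ^t·E[r] = 0.800000, running G = 0.800000
t=1: π = [0.1500, 0.1400, 0.1400, 0.2000, 0.1900, 0.1800], E[r] = 0.9100, γ^t·E[r] = 0.819000, running G = 1.619000
t=2: π = [0.1500, 0.1330, 0.1330, 0.1960, 0.1870, 0.2010], E[r] = 0.8350, γ^t·E[r] = 0.676350, running G = 2.295350
t=3: π = [0.1535, 0.1320, 0.1320, 0.1932, 0.1884, 0.2009], E[r] = 0.8234, γ^t·E[r] = 0.600259, running G = 2.895609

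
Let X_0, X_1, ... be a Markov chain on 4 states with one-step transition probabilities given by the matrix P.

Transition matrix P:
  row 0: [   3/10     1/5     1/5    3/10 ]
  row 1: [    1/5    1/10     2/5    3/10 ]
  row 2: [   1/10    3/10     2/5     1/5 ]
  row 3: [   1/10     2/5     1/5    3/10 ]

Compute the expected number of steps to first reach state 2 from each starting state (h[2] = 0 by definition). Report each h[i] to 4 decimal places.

First-step conditioning: h[2] = 0; for i ≠ 2, h[i] = 1 + Σ_k P[i][k]·h[k].
  h[0] = 1 + 3/10·h[0] + 1/5·h[1] + 3/10·h[3]
  h[1] = 1 + 1/5·h[0] + 1/10·h[1] + 3/10·h[3]
  h[3] = 1 + 1/10·h[0] + 2/5·h[1] + 3/10·h[3]
Solving the 3×3 linear system over states ≠ 2 gives exactly h = [275/68, 225/68, 0, 265/68] (h[2] = 0 is the target).

h = [4.0441, 3.3088, 0.0000, 3.8971]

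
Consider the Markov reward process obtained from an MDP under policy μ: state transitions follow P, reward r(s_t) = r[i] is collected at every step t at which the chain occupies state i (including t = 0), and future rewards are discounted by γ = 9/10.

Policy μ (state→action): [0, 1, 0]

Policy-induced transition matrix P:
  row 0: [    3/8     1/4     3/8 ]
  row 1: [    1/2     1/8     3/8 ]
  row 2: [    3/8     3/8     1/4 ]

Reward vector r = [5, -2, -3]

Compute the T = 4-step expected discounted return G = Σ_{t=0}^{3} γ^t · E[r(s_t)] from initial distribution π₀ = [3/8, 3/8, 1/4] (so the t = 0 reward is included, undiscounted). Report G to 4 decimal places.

G = 1.7076

t=0: π = [0.3750, 0.3750, 0.2500], E[r] = 0.3750, γ^t·E[r] = 0.375000, running G = 0.375000
t=1: π = [0.4219, 0.2344, 0.3438], E[r] = 0.6094, γ^t·E[r] = 0.548438, running G = 0.923438
t=2: π = [0.4043, 0.2637, 0.3320], E[r] = 0.4980, γ^t·E[r] = 0.403418, running G = 1.326855
t=3: π = [0.4080, 0.2585, 0.3335], E[r] = 0.5222, γ^t·E[r] = 0.380696, running G = 1.707552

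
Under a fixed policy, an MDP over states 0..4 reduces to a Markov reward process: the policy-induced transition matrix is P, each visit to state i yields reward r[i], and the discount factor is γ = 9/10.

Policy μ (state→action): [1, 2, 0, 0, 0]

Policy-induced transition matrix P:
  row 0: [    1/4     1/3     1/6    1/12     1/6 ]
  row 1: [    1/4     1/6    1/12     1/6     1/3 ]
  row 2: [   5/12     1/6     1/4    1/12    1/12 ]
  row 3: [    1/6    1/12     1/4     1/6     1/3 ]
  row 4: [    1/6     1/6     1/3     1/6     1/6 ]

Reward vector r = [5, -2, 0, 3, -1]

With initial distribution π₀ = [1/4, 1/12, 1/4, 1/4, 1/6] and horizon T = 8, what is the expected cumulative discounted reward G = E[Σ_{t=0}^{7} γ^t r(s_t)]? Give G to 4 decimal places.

t=0: π = [0.2500, 0.0833, 0.2500, 0.2500, 0.1667], E[r] = 1.6667, γ^t·E[r] = 1.666667, running G = 1.666667
t=1: π = [0.2569, 0.1875, 0.2292, 0.1250, 0.2014], E[r] = 1.0833, γ^t·E[r] = 0.975000, running G = 2.641667
t=2: π = [0.2610, 0.1991, 0.2141, 0.1262, 0.1997], E[r] = 1.0856, γ^t·E[r] = 0.879375, running G = 3.521042
t=3: π = [0.2585, 0.1997, 0.2117, 0.1271, 0.2030], E[r] = 1.0716, γ^t·E[r] = 0.781172, running G = 4.302214
t=4: π = [0.2578, 0.1992, 0.2121, 0.1275, 0.2035], E[r] = 1.0695, γ^t·E[r] = 0.701705, running G = 5.003918
t=5: π = [0.2578, 0.1990, 0.2123, 0.1275, 0.2034], E[r] = 1.0699, γ^t·E[r] = 0.631787, running G = 5.635705
t=6: π = [0.2578, 0.1990, 0.2123, 0.1275, 0.2034], E[r] = 1.0701, γ^t·E[r] = 0.568692, running G = 6.204397
t=7: π = [0.2578, 0.1990, 0.2123, 0.1275, 0.2034], E[r] = 1.0701, γ^t·E[r] = 0.511832, running G = 6.716228

G = 6.7162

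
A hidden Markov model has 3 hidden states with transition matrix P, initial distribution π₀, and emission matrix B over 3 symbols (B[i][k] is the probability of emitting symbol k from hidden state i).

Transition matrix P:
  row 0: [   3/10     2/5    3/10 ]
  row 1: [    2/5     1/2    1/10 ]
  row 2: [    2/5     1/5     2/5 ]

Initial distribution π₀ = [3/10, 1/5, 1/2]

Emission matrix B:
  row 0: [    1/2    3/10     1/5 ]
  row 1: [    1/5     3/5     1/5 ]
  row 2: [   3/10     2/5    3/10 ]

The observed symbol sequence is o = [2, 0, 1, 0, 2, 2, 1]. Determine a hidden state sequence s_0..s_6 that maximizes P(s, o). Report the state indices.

path = [2, 0, 1, 0, 1, 1, 1]

t=0: δ = [6.000e-02, 4.000e-02, 1.500e-01]  (obs o_0=2)
t=1: δ = [3.000e-02, 6.000e-03, 1.800e-02]  ψ = [2, 2, 2]  (obs o_1=0)
t=2: δ = [2.700e-03, 7.200e-03, 3.600e-03]  ψ = [0, 0, 0]  (obs o_2=1)
t=3: δ = [1.440e-03, 7.200e-04, 4.320e-04]  ψ = [1, 1, 2]  (obs o_3=0)
t=4: δ = [8.640e-05, 1.152e-04, 1.296e-04]  ψ = [0, 0, 0]  (obs o_4=2)
t=5: δ = [1.037e-05, 1.152e-05, 1.555e-05]  ψ = [2, 1, 2]  (obs o_5=2)
t=6: δ = [1.866e-06, 3.456e-06, 2.488e-06]  ψ = [2, 1, 2]  (obs o_6=1)
backtrack: best end state = 1; path = [2, 0, 1, 0, 1, 1, 1]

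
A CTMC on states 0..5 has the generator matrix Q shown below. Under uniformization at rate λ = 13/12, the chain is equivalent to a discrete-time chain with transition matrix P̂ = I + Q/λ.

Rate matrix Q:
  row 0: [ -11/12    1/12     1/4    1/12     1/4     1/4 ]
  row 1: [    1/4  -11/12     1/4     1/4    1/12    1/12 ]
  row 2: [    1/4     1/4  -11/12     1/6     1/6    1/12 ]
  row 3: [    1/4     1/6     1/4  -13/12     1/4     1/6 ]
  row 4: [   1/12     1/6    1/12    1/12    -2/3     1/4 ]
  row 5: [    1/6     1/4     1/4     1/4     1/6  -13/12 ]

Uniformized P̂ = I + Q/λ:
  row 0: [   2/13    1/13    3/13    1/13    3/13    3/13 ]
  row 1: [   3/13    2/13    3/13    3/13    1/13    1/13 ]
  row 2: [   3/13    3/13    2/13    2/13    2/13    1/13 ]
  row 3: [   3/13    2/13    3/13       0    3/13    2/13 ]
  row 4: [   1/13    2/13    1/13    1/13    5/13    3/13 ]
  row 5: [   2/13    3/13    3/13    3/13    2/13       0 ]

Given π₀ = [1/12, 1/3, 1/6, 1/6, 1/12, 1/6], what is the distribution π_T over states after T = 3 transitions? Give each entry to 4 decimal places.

π = [0.1745, 0.1650, 0.1845, 0.1281, 0.2124, 0.1356]

t=0: π = [0.0833, 0.3333, 0.1667, 0.1667, 0.0833, 0.1667]
t=1: π = [0.1987, 0.1731, 0.2051, 0.1538, 0.1667, 0.1026]
t=2: π = [0.1820, 0.1622, 0.1893, 0.1233, 0.2061, 0.1371]
t=3: π = [0.1745, 0.1650, 0.1845, 0.1281, 0.2124, 0.1356]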